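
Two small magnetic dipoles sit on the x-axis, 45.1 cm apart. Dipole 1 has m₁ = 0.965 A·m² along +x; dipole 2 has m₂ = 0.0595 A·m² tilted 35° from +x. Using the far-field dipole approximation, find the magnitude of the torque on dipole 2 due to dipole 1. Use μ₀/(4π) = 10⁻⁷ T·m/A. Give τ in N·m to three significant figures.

Dipole B is on the axis of dipole A, so B₁ there is axial: B₁ = (μ₀/4π)·2m₁/r³ along +x.
B₁ = 2(10⁻⁷)(0.965)/(0.451)³ = 2.104×10⁻⁶ T.
τ = m₂ B₁ sinθ.
τ = (0.0595)(2.104×10⁻⁶)·sin35° = 7.180×10⁻⁸ N·m.

τ ≈ 7.18×10⁻⁸ N·m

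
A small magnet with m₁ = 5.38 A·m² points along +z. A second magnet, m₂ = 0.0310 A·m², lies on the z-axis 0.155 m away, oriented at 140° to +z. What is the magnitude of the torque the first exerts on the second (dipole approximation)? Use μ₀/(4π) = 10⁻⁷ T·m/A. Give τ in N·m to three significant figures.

τ ≈ 5.76×10⁻⁶ N·m

Dipole B is on the axis of dipole A, so B₁ there is axial: B₁ = (μ₀/4π)·2m₁/r³ along +z.
B₁ = 2(10⁻⁷)(5.38)/(0.155)³ = 2.889×10⁻⁴ T.
τ = m₂ B₁ sinθ.
τ = (0.0310)(2.889×10⁻⁴)·sin140° = 5.758×10⁻⁶ N·m.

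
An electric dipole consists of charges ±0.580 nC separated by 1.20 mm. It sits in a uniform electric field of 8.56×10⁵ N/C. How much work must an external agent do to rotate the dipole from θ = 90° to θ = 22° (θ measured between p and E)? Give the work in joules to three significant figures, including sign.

W ≈ -5.52×10⁻⁷ J

Dipole moment p = qd = (5.80×10⁻¹⁰ C)(0.00120 m) = 6.96×10⁻¹³ C·m.
W_ext = ΔU = U(θ₂) − U(θ₁) = −pE cosθ₂ − (−pE cosθ₁) = pE(cosθ₁ − cosθ₂).
W = (6.96×10⁻¹³)(8.56×10⁵)·(cos90° − cos22°) = (5.958×10⁻⁷)·(-0.9272) = -5.524×10⁻⁷ J.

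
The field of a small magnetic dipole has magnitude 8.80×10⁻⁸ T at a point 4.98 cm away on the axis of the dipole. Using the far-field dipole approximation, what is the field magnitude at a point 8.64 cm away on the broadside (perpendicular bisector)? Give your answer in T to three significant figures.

Dipole fields scale as 1/r³ in the far field.
The axial field is twice the equatorial field at the same r, so the geometry factor is 1/2.
B₂ = B₁ · (1/2) · (r₁/r₂)³ = 8.80×10⁻⁸ · 0.5 · (4.98/8.64)³.
(r₁/r₂)³ = (0.5764)³ = 0.1915.
B₂ ≈ 8.426×10⁻⁹ T.

B ≈ 8.43×10⁻⁹ T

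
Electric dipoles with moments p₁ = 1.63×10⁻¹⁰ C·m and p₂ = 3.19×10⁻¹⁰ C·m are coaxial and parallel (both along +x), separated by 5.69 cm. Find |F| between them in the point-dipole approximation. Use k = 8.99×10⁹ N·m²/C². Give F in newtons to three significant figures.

F ≈ 2.68×10⁻⁴ N

On-axis field of dipole 1 at distance r: E = 2kp₁/r³. Force on dipole 2 is F = p₂·dE/dr (gradient along axis).
dE/dr = −6kp₁/r⁴, so |F| = 6kp₁p₂/r⁴ (attractive for aligned moments).
F = 6(8.99×10⁹)(1.63×10⁻¹⁰)(3.19×10⁻¹⁰)/(0.0569)⁴ = 2.676×10⁻⁴ N.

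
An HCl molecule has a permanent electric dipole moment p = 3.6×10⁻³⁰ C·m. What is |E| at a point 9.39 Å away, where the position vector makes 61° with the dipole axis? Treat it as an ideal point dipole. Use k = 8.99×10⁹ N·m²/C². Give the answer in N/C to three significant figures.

At angle θ the dipole field magnitude is E = (kp/r³)·√(1 + 3cos²θ).
kp/r³ = (8.99×10⁹)(3.60×10⁻³⁰) / (9.39×10⁻¹⁰)³ = 3.909×10⁷ N/C.
√(1 + 3cos²61°) = √(1 + 3·0.2350) = √1.7051 ≈ 1.3058.
E ≈ 3.909×10⁷ × 1.306 = 5.104×10⁷ N/C.

E ≈ 5.10×10⁷ N/C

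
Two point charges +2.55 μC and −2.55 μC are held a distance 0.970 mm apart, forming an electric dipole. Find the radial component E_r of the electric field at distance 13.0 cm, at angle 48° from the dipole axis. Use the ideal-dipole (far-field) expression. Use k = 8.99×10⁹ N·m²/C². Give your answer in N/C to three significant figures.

E_r ≈ 1.35×10⁴ N/C

Dipole moment p = qd = (2.55×10⁻⁶ C)(9.70×10⁻⁴ m) = 2.474×10⁻⁹ C·m.
For a dipole, E_r = (2kp cosθ)/r³.
kp/r³ = (8.99×10⁹)(2.474×10⁻⁹)/(0.130)³ = 1.012×10⁴ N/C.
E_r = 2·1.012×10⁴·cos48° = 1.355×10⁴ N/C.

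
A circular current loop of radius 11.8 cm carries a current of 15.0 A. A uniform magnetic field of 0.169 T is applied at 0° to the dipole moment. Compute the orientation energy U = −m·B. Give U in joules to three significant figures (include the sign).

U ≈ -0.111 J

Magnetic moment m = IA = Iπa² = (15.0)·π·(0.118)² = 0.6562 A·m².
U = −m·B = −mB cosθ.
U = −(0.6562)(0.169)·cos0° = -0.1109 J.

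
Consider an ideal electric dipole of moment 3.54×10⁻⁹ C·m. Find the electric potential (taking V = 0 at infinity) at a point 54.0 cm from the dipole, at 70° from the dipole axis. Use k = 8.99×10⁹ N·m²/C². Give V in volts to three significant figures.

The dipole potential is V = kp cosθ / r².
V = (8.99×10⁹)(3.54×10⁻⁹)·cos70° / (0.540)² = 37.33 V.

V ≈ 37.3 V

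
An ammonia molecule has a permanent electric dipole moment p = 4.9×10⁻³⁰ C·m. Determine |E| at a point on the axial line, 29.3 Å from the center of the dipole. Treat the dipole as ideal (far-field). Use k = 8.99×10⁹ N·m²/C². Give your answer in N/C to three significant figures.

On the dipole axis E = 2kp/r³.
E = 2·(8.99×10⁹)(4.90×10⁻³⁰) / (2.93×10⁻⁹)³ = 3.503×10⁶ N/C.

E ≈ 3.50×10⁶ N/C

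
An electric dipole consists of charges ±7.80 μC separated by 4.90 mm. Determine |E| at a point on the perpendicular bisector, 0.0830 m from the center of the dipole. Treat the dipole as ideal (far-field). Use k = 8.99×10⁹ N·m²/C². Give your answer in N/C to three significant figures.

E ≈ 6.01×10⁵ N/C

Dipole moment p = qd = (7.80×10⁻⁶ C)(0.00490 m) = 3.822×10⁻⁸ C·m.
On the perpendicular bisector E = kp/r³ (half the axial value at the same distance).
E = (8.99×10⁹)(3.822×10⁻⁸) / (0.0830)³ = 6.009×10⁵ N/C.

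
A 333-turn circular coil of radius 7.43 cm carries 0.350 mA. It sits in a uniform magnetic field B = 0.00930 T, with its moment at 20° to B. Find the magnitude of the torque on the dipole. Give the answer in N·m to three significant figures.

τ ≈ 6.43×10⁻⁶ N·m

m = NIA = NIπa² = 333·(3.50×10⁻⁴)·π·(0.0743)² = 0.002021 A·m².
Torque on a magnetic dipole: τ = mB sinθ.
τ = (0.002021)(0.00930)·sin20° = 6.428×10⁻⁶ N·m.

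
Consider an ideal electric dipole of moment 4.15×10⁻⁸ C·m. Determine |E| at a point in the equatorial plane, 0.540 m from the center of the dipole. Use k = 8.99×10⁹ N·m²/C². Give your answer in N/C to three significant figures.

E ≈ 2370 N/C

In the equatorial plane E = kp/r³.
E = (8.99×10⁹)(4.15×10⁻⁸) / (0.540)³ = 2369 N/C.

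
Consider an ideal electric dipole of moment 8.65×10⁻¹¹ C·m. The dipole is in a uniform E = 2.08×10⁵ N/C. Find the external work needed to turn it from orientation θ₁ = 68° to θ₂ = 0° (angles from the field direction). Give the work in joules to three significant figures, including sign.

W ≈ -1.13×10⁻⁵ J

W_ext = ΔU = U(θ₂) − U(θ₁) = −pE cosθ₂ − (−pE cosθ₁) = pE(cosθ₁ − cosθ₂).
W = (8.65×10⁻¹¹)(2.08×10⁵)·(cos68° − cos0°) = (1.799×10⁻⁵)·(-0.6254) = -1.125×10⁻⁵ J.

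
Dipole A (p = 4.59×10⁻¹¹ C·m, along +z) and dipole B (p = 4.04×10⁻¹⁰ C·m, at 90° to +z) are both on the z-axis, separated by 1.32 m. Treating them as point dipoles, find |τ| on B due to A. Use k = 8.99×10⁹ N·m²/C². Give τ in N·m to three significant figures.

τ ≈ 1.45×10⁻¹⁰ N·m

The second dipole sits on the axis of the first, so the field there is axial: E₁ = 2kp₁/r³ along +z.
E₁ = 2(8.99×10⁹)(4.59×10⁻¹¹)/(1.32)³ = 0.3588 N/C.
Torque on the second dipole: τ = p₂ E₁ sinθ.
τ = (4.04×10⁻¹⁰)(0.3588)·sin90° = 1.450×10⁻¹⁰ N·m.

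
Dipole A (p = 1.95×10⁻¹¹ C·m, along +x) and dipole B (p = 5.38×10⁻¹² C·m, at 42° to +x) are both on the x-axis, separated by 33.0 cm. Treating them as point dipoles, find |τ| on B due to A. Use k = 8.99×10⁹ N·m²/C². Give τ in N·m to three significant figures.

τ ≈ 3.51×10⁻¹¹ N·m

The second dipole sits on the axis of the first, so the field there is axial: E₁ = 2kp₁/r³ along +x.
E₁ = 2(8.99×10⁹)(1.95×10⁻¹¹)/(0.330)³ = 9.756 N/C.
Torque on the second dipole: τ = p₂ E₁ sinθ.
τ = (5.38×10⁻¹²)(9.756)·sin42° = 3.512×10⁻¹¹ N·m.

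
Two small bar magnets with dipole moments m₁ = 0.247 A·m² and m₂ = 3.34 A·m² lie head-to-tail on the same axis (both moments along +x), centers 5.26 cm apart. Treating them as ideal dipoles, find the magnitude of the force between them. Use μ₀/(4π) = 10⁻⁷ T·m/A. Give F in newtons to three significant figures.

F ≈ 0.0647 N

On-axis B of dipole 1: B = (μ₀/4π)·2m₁/r³. Force on dipole 2: F = m₂·dB/dr.
dB/dr = −(μ₀/4π)·6m₁/r⁴, so |F| = (μ₀/4π)·6m₁m₂/r⁴.
F = 6(10⁻⁷)(0.247)(3.34)/(0.0526)⁴ = 0.06466 N.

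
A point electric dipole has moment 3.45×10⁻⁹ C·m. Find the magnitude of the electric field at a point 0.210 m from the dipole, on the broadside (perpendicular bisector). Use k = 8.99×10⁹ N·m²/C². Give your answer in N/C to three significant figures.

E ≈ 3350 N/C

On the perpendicular bisector E = kp/r³ (half the axial value at the same distance).
E = (8.99×10⁹)(3.45×10⁻⁹) / (0.210)³ = 3349 N/C.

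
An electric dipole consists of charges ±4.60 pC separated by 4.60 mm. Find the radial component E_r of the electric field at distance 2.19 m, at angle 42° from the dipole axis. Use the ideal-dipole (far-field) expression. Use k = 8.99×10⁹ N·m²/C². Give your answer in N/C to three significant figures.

Dipole moment p = qd = (4.60×10⁻¹² C)(0.00460 m) = 2.116×10⁻¹⁴ C·m.
For a dipole, E_r = (2kp cosθ)/r³.
kp/r³ = (8.99×10⁹)(2.116×10⁻¹⁴)/(2.19)³ = 1.811×10⁻⁵ N/C.
E_r = 2·1.811×10⁻⁵·cos42° = 2.692×10⁻⁵ N/C.

E_r ≈ 2.69×10⁻⁵ N/C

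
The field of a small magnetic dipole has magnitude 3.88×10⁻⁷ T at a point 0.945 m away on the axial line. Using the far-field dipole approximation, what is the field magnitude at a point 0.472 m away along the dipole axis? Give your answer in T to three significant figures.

B ≈ 3.11×10⁻⁶ T

Dipole fields scale as 1/r³ in the far field; the geometry is the same at both points.
B₂ = B₁ · (r₁/r₂)³ = 3.88×10⁻⁷ · (0.945/0.472)³.
(r₁/r₂)³ = (2.002)³ = 8.025.
B₂ ≈ 3.114×10⁻⁶ T.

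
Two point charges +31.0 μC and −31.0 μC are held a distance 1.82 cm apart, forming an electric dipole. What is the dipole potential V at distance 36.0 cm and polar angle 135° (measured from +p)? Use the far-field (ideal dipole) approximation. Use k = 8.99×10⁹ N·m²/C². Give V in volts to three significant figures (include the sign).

V ≈ -2.77×10⁴ V

Dipole moment p = qd = (3.10×10⁻⁵ C)(0.0182 m) = 5.642×10⁻⁷ C·m.
The dipole potential is V = kp cosθ / r².
V = (8.99×10⁹)(5.642×10⁻⁷)·cos135° / (0.360)² = -2.767×10⁴ V.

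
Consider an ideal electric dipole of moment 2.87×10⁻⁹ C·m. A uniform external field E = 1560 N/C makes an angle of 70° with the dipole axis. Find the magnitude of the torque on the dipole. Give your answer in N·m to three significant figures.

Torque on an electric dipole: τ = pE sinθ.
τ = (2.87×10⁻⁹)(1560)·sin70° = 4.207×10⁻⁶ N·m.

τ ≈ 4.21×10⁻⁶ N·m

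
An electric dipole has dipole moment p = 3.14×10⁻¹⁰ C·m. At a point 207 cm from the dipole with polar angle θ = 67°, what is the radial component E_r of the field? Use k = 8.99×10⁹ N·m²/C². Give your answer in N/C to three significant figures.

For a dipole, E_r = (2kp cosθ)/r³.
kp/r³ = (8.99×10⁹)(3.14×10⁻¹⁰)/(2.07)³ = 0.3183 N/C.
E_r = 2·0.3183·cos67° = 0.2487 N/C.

E_r ≈ 0.249 N/C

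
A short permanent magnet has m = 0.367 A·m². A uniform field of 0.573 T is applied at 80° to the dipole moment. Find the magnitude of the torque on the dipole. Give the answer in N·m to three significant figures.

Torque on a magnetic dipole: τ = mB sinθ.
τ = (0.367)(0.573)·sin80° = 0.2071 N·m.

τ ≈ 0.207 N·m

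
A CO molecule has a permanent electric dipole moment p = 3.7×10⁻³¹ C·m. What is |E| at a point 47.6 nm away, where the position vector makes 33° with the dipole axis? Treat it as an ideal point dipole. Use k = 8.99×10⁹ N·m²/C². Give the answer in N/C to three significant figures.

At angle θ the dipole field magnitude is E = (kp/r³)·√(1 + 3cos²θ).
kp/r³ = (8.99×10⁹)(3.70×10⁻³¹) / (4.76×10⁻⁸)³ = 30.84 N/C.
√(1 + 3cos²33°) = √(1 + 3·0.7034) = √3.1101 ≈ 1.7635.
E ≈ 30.84 × 1.764 = 54.39 N/C.

E ≈ 54.4 N/C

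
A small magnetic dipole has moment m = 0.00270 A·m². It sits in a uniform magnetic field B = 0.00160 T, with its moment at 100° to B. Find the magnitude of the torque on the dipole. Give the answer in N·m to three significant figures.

τ ≈ 4.25×10⁻⁶ N·m

Torque on a magnetic dipole: τ = mB sinθ.
τ = (0.00270)(0.00160)·sin100° = 4.254×10⁻⁶ N·m.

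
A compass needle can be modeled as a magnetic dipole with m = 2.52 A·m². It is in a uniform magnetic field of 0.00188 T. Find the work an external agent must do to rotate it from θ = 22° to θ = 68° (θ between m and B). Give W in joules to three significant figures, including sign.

W_ext = ΔU = −mB cosθ₂ + mB cosθ₁ = mB(cosθ₁ − cosθ₂).
W = (2.52)(0.00188)·(cos22° − cos68°) = (0.004738)·(+0.5526) = 0.002618 J.

W ≈ 0.00262 J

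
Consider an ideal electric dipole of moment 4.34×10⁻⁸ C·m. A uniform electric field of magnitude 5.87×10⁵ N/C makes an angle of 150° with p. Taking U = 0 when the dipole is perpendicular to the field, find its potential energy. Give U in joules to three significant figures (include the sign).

U = −p·E = −pE cosθ.
U = −(4.34×10⁻⁸)(5.87×10⁵)·cos150° = 0.02206 J.

U ≈ 0.0221 J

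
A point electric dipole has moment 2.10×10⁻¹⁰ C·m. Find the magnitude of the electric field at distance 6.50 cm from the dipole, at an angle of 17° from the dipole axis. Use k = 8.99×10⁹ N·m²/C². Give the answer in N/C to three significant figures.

E ≈ 1.33×10⁴ N/C

At angle θ the dipole field magnitude is E = (kp/r³)·√(1 + 3cos²θ).
kp/r³ = (8.99×10⁹)(2.10×10⁻¹⁰) / (0.0650)³ = 6874 N/C.
√(1 + 3cos²17°) = √(1 + 3·0.9145) = √3.7436 ≈ 1.9348.
E ≈ 6874 × 1.935 = 1.330×10⁴ N/C.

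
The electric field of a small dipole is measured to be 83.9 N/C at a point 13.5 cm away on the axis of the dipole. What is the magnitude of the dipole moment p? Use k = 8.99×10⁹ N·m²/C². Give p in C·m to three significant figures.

On axis E = 2kp/r³, so p = Er³/(2k).
p = (83.9)·(0.135)³ / (2·8.99×10⁹) = 1.148×10⁻¹¹ C·m.

p ≈ 1.15×10⁻¹¹ C·m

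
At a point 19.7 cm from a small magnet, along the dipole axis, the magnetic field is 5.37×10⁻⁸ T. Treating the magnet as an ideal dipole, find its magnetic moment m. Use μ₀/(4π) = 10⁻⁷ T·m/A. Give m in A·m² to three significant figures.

m ≈ 0.00205 A·m²

On axis B = (μ₀/4π)·2m/r³, so m = Br³·4π/(μ₀·2).
m = (5.37×10⁻⁸)·(0.197)³ / (2·10⁻⁷) = 0.002053 A·m².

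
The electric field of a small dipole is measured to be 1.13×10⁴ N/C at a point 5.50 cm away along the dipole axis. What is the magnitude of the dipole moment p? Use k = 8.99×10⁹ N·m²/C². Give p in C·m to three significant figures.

p ≈ 1.05×10⁻¹⁰ C·m

On axis E = 2kp/r³, so p = Er³/(2k).
p = (1.13×10⁴)·(0.0550)³ / (2·8.99×10⁹) = 1.046×10⁻¹⁰ C·m.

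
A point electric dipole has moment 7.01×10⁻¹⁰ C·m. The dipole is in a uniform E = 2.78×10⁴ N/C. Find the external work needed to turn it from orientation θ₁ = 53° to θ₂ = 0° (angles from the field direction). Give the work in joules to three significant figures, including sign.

W ≈ -7.76×10⁻⁶ J

W_ext = ΔU = U(θ₂) − U(θ₁) = −pE cosθ₂ − (−pE cosθ₁) = pE(cosθ₁ − cosθ₂).
W = (7.01×10⁻¹⁰)(2.78×10⁴)·(cos53° − cos0°) = (1.949×10⁻⁵)·(-0.3982) = -7.760×10⁻⁶ J.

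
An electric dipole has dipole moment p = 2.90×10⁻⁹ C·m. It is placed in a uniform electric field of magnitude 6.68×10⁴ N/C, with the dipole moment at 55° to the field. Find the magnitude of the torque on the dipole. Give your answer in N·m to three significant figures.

τ ≈ 1.59×10⁻⁴ N·m

Torque on an electric dipole: τ = pE sinθ.
τ = (2.90×10⁻⁹)(6.68×10⁴)·sin55° = 1.587×10⁻⁴ N·m.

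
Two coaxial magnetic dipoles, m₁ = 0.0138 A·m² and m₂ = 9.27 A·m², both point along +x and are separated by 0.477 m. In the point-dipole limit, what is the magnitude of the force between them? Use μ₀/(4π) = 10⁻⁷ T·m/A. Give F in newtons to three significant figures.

F ≈ 1.48×10⁻⁶ N

On-axis B of dipole 1: B = (μ₀/4π)·2m₁/r³. Force on dipole 2: F = m₂·dB/dr.
dB/dr = −(μ₀/4π)·6m₁/r⁴, so |F| = (μ₀/4π)·6m₁m₂/r⁴.
F = 6(10⁻⁷)(0.0138)(9.27)/(0.477)⁴ = 1.483×10⁻⁶ N.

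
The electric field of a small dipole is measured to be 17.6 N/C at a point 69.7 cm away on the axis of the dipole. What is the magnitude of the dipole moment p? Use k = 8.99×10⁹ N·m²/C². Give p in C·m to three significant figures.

On axis E = 2kp/r³, so p = Er³/(2k).
p = (17.6)·(0.697)³ / (2·8.99×10⁹) = 3.315×10⁻¹⁰ C·m.

p ≈ 3.31×10⁻¹⁰ C·m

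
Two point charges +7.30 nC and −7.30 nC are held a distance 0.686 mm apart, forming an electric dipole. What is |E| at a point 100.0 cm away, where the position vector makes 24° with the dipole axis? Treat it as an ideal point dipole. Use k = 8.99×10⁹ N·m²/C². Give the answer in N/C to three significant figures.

E ≈ 0.0843 N/C

Dipole moment p = qd = (7.30×10⁻⁹ C)(6.86×10⁻⁴ m) = 5.008×10⁻¹² C·m.
At angle θ the dipole field magnitude is E = (kp/r³)·√(1 + 3cos²θ).
kp/r³ = (8.99×10⁹)(5.008×10⁻¹²) / (1.00)³ = 0.04502 N/C.
√(1 + 3cos²24°) = √(1 + 3·0.8346) = √3.5037 ≈ 1.8718.
E ≈ 0.04502 × 1.872 = 0.08427 N/C.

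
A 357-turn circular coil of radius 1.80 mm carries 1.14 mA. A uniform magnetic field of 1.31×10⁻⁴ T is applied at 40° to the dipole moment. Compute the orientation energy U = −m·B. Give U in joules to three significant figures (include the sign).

m = NIA = NIπa² = 357·(0.00114)·π·(0.00180)² = 4.143×10⁻⁶ A·m².
U = −m·B = −mB cosθ.
U = −(4.143×10⁻⁶)(1.31×10⁻⁴)·cos40° = -4.158×10⁻¹⁰ J.

U ≈ -4.16×10⁻¹⁰ J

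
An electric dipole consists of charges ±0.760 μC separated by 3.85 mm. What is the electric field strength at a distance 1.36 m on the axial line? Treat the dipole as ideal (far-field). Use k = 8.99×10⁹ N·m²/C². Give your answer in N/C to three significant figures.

E ≈ 20.9 N/C

Dipole moment p = qd = (7.60×10⁻⁷ C)(0.00385 m) = 2.926×10⁻⁹ C·m.
On the dipole axis E = 2kp/r³.
E = 2·(8.99×10⁹)(2.926×10⁻⁹) / (1.36)³ = 20.91 N/C.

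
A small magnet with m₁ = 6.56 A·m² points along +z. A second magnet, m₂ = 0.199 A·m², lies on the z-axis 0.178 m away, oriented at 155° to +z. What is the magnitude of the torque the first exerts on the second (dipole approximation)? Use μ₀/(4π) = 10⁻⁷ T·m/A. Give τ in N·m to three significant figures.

Dipole B is on the axis of dipole A, so B₁ there is axial: B₁ = (μ₀/4π)·2m₁/r³ along +z.
B₁ = 2(10⁻⁷)(6.56)/(0.178)³ = 2.326×10⁻⁴ T.
τ = m₂ B₁ sinθ.
τ = (0.199)(2.326×10⁻⁴)·sin155° = 1.956×10⁻⁵ N·m.

τ ≈ 1.96×10⁻⁵ N·m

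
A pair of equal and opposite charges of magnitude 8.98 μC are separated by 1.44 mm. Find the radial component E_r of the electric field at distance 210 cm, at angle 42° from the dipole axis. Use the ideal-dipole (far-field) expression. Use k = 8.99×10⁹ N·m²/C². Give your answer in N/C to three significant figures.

E_r ≈ 18.7 N/C

Dipole moment p = qd = (8.98×10⁻⁶ C)(0.00144 m) = 1.293×10⁻⁸ C·m.
For a dipole, E_r = (2kp cosθ)/r³.
kp/r³ = (8.99×10⁹)(1.293×10⁻⁸)/(2.10)³ = 12.55 N/C.
E_r = 2·12.55·cos42° = 18.66 N/C.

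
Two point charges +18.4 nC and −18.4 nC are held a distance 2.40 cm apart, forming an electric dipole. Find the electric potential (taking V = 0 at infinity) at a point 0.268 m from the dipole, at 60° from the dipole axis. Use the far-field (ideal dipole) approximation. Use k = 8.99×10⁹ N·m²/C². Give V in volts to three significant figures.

V ≈ 27.6 V

Dipole moment p = qd = (1.84×10⁻⁸ C)(0.0240 m) = 4.416×10⁻¹⁰ C·m.
The dipole potential is V = kp cosθ / r².
V = (8.99×10⁹)(4.416×10⁻¹⁰)·cos60° / (0.268)² = 27.64 V.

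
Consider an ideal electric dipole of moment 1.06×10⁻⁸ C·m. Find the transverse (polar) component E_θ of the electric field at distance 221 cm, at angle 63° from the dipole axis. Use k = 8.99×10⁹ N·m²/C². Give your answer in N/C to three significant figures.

E_θ ≈ 7.87 N/C

For a dipole, E_θ = (kp sinθ)/r³.
kp/r³ = (8.99×10⁹)(1.06×10⁻⁸)/(2.21)³ = 8.829 N/C.
E_θ = 8.829·sin63° = 7.866 N/C.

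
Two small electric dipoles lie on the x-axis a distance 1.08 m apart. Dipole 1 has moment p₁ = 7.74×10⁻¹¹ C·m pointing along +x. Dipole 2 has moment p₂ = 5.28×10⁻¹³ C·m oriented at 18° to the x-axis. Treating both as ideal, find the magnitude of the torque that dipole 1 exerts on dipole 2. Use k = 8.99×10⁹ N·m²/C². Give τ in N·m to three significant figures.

The second dipole sits on the axis of the first, so the field there is axial: E₁ = 2kp₁/r³ along +x.
E₁ = 2(8.99×10⁹)(7.74×10⁻¹¹)/(1.08)³ = 1.105 N/C.
Torque on the second dipole: τ = p₂ E₁ sinθ.
τ = (5.28×10⁻¹³)(1.105)·sin18° = 1.803×10⁻¹³ N·m.

τ ≈ 1.80×10⁻¹³ N·m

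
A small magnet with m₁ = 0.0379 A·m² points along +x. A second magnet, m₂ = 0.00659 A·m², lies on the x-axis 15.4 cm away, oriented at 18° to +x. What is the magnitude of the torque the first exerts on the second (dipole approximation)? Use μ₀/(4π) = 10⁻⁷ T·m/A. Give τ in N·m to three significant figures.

Dipole B is on the axis of dipole A, so B₁ there is axial: B₁ = (μ₀/4π)·2m₁/r³ along +x.
B₁ = 2(10⁻⁷)(0.0379)/(0.154)³ = 2.075×10⁻⁶ T.
τ = m₂ B₁ sinθ.
τ = (0.00659)(2.075×10⁻⁶)·sin18° = 4.226×10⁻⁹ N·m.

τ ≈ 4.23×10⁻⁹ N·m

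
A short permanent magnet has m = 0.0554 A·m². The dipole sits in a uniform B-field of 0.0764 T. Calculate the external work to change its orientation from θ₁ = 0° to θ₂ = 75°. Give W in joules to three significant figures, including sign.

W ≈ 0.00314 J

W_ext = ΔU = −mB cosθ₂ + mB cosθ₁ = mB(cosθ₁ − cosθ₂).
W = (0.0554)(0.0764)·(cos0° − cos75°) = (0.004233)·(+0.7412) = 0.003137 J.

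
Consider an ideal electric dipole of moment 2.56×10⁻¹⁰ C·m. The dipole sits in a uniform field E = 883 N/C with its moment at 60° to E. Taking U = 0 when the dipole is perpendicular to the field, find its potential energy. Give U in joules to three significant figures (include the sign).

U = −p·E = −pE cosθ.
U = −(2.56×10⁻¹⁰)(883)·cos60° = -1.130×10⁻⁷ J.

U ≈ -1.13×10⁻⁷ J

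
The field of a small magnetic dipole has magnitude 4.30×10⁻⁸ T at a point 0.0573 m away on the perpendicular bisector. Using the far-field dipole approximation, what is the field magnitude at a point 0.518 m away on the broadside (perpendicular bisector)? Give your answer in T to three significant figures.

B ≈ 5.82×10⁻¹¹ T

Dipole fields scale as 1/r³ in the far field; the geometry is the same at both points.
B₂ = B₁ · (r₁/r₂)³ = 4.30×10⁻⁸ · (0.0573/0.518)³.
(r₁/r₂)³ = (0.1106)³ = 0.001354.
B₂ ≈ 5.820×10⁻¹¹ T.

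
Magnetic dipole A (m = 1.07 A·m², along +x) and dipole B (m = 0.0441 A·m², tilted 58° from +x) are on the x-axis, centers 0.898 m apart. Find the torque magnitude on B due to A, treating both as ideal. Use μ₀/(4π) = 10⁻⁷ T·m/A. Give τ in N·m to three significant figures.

τ ≈ 1.11×10⁻⁸ N·m

Dipole B is on the axis of dipole A, so B₁ there is axial: B₁ = (μ₀/4π)·2m₁/r³ along +x.
B₁ = 2(10⁻⁷)(1.07)/(0.898)³ = 2.955×10⁻⁷ T.
τ = m₂ B₁ sinθ.
τ = (0.0441)(2.955×10⁻⁷)·sin58° = 1.105×10⁻⁸ N·m.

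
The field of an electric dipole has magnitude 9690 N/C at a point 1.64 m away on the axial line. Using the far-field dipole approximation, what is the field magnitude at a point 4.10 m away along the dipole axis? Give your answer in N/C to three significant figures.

Dipole fields scale as 1/r³ in the far field; the geometry is the same at both points.
E₂ = E₁ · (r₁/r₂)³ = 9690 · (1.64/4.10)³.
(r₁/r₂)³ = (0.4)³ = 0.064.
E₂ ≈ 620.2 N/C.

E ≈ 620 N/C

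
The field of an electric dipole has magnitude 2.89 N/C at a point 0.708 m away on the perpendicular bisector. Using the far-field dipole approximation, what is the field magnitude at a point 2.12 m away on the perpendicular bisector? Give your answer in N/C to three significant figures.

Dipole fields scale as 1/r³ in the far field; the geometry is the same at both points.
E₂ = E₁ · (r₁/r₂)³ = 2.89 · (0.708/2.12)³.
(r₁/r₂)³ = (0.334)³ = 0.03725.
E₂ ≈ 0.1076 N/C.

E ≈ 0.108 N/C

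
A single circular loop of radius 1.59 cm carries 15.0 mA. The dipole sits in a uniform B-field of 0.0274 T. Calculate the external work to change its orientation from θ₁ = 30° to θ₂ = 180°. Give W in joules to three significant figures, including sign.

Magnetic moment m = IA = Iπa² = (0.0150)·π·(0.0159)² = 1.191×10⁻⁵ A·m².
W_ext = ΔU = −mB cosθ₂ + mB cosθ₁ = mB(cosθ₁ − cosθ₂).
W = (1.191×10⁻⁵)(0.0274)·(cos30° − cos180°) = (3.263×10⁻⁷)·(+1.8660) = 6.089×10⁻⁷ J.

W ≈ 6.09×10⁻⁷ J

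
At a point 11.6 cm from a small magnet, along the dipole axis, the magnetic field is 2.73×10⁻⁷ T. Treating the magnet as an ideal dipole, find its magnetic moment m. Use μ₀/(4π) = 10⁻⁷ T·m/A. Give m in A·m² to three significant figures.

On axis B = (μ₀/4π)·2m/r³, so m = Br³·4π/(μ₀·2).
m = (2.73×10⁻⁷)·(0.116)³ / (2·10⁻⁷) = 0.002131 A·m².

m ≈ 0.00213 A·m²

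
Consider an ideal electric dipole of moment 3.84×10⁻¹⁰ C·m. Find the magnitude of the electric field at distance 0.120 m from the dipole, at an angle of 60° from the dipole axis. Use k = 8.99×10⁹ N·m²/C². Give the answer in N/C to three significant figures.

At angle θ the dipole field magnitude is E = (kp/r³)·√(1 + 3cos²θ).
kp/r³ = (8.99×10⁹)(3.84×10⁻¹⁰) / (0.120)³ = 1998 N/C.
√(1 + 3cos²60°) = √(1 + 3·0.2500) = √1.7500 ≈ 1.3229.
E ≈ 1998 × 1.323 = 2643 N/C.

E ≈ 2640 N/C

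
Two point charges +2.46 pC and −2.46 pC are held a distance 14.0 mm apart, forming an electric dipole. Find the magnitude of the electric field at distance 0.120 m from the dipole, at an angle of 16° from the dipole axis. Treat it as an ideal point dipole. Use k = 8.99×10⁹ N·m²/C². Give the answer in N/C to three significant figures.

E ≈ 0.348 N/C

Dipole moment p = qd = (2.46×10⁻¹² C)(0.0140 m) = 3.444×10⁻¹⁴ C·m.
At angle θ the dipole field magnitude is E = (kp/r³)·√(1 + 3cos²θ).
kp/r³ = (8.99×10⁹)(3.444×10⁻¹⁴) / (0.120)³ = 0.1792 N/C.
√(1 + 3cos²16°) = √(1 + 3·0.9240) = √3.7721 ≈ 1.9422.
E ≈ 0.1792 × 1.942 = 0.3480 N/C.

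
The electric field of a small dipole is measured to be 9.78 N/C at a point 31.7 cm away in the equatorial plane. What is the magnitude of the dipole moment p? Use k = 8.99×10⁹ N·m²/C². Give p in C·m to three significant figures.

p ≈ 3.47×10⁻¹¹ C·m

In the equatorial plane E = kp/r³, so p = Er³/(k).
p = (9.78)·(0.317)³ / (8.99×10⁹) = 3.465×10⁻¹¹ C·m.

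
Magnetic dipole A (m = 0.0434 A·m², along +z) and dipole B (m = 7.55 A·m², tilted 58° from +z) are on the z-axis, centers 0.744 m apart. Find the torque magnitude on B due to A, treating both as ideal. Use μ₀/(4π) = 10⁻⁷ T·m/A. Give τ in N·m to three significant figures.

Dipole B is on the axis of dipole A, so B₁ there is axial: B₁ = (μ₀/4π)·2m₁/r³ along +z.
B₁ = 2(10⁻⁷)(0.0434)/(0.744)³ = 2.108×10⁻⁸ T.
τ = m₂ B₁ sinθ.
τ = (7.55)(2.108×10⁻⁸)·sin58° = 1.349×10⁻⁷ N·m.

τ ≈ 1.35×10⁻⁷ N·m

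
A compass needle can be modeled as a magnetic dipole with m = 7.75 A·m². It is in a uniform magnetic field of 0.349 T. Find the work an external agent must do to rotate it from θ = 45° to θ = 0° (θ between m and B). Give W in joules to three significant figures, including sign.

W ≈ -0.792 J

W_ext = ΔU = −mB cosθ₂ + mB cosθ₁ = mB(cosθ₁ − cosθ₂).
W = (7.75)(0.349)·(cos45° − cos0°) = (2.705)·(-0.2929) = -0.7922 J.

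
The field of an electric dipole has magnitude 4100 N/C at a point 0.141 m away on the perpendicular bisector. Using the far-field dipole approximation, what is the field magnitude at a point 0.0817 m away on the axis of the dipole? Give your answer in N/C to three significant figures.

E ≈ 4.22×10⁴ N/C

Dipole fields scale as 1/r³ in the far field.
The axial field is twice the equatorial field at the same r, so the geometry factor is 2/1.
E₂ = E₁ · (2/1) · (r₁/r₂)³ = 4100 · 2 · (0.141/0.0817)³.
(r₁/r₂)³ = (1.726)³ = 5.14.
E₂ ≈ 4.215×10⁴ N/C.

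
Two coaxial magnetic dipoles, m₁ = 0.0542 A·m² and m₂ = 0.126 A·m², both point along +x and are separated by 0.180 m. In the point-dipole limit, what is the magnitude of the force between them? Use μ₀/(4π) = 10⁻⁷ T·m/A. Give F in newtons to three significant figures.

On-axis B of dipole 1: B = (μ₀/4π)·2m₁/r³. Force on dipole 2: F = m₂·dB/dr.
dB/dr = −(μ₀/4π)·6m₁/r⁴, so |F| = (μ₀/4π)·6m₁m₂/r⁴.
F = 6(10⁻⁷)(0.0542)(0.126)/(0.180)⁴ = 3.903×10⁻⁶ N.

F ≈ 3.90×10⁻⁶ N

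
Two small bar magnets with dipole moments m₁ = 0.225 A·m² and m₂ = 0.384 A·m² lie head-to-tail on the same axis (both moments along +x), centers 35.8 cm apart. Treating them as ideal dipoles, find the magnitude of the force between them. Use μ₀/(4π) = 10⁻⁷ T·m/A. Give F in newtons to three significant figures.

F ≈ 3.16×10⁻⁶ N

On-axis B of dipole 1: B = (μ₀/4π)·2m₁/r³. Force on dipole 2: F = m₂·dB/dr.
dB/dr = −(μ₀/4π)·6m₁/r⁴, so |F| = (μ₀/4π)·6m₁m₂/r⁴.
F = 6(10⁻⁷)(0.225)(0.384)/(0.358)⁴ = 3.156×10⁻⁶ N.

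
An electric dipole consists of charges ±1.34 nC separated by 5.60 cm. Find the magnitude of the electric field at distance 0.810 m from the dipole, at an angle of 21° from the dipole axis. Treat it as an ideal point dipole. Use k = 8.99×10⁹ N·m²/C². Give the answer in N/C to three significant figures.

Dipole moment p = qd = (1.34×10⁻⁹ C)(0.0560 m) = 7.504×10⁻¹¹ C·m.
At angle θ the dipole field magnitude is E = (kp/r³)·√(1 + 3cos²θ).
kp/r³ = (8.99×10⁹)(7.504×10⁻¹¹) / (0.810)³ = 1.269 N/C.
√(1 + 3cos²21°) = √(1 + 3·0.8716) = √3.6147 ≈ 1.9012.
E ≈ 1.269 × 1.901 = 2.413 N/C.

E ≈ 2.41 N/C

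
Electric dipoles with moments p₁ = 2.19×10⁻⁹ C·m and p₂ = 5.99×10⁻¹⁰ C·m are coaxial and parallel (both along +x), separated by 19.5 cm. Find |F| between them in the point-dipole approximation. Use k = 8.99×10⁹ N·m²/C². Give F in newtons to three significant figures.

On-axis field of dipole 1 at distance r: E = 2kp₁/r³. Force on dipole 2 is F = p₂·dE/dr (gradient along axis).
dE/dr = −6kp₁/r⁴, so |F| = 6kp₁p₂/r⁴ (attractive for aligned moments).
F = 6(8.99×10⁹)(2.19×10⁻⁹)(5.99×10⁻¹⁰)/(0.195)⁴ = 4.894×10⁻⁵ N.

F ≈ 4.89×10⁻⁵ N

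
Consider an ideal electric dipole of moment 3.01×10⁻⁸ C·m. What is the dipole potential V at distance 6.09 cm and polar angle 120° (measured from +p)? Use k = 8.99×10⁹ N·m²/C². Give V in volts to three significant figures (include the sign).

V ≈ -3.65×10⁴ V

The dipole potential is V = kp cosθ / r².
V = (8.99×10⁹)(3.01×10⁻⁸)·cos120° / (0.0609)² = -3.648×10⁴ V.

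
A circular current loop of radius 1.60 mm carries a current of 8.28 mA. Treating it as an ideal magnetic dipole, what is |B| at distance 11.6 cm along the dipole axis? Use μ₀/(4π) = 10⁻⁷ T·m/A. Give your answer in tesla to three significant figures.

Magnetic moment m = IA = Iπa² = (0.00828)·π·(0.00160)² = 6.659×10⁻⁸ A·m².
On axis B = (μ₀/4π)·2m/r³.
B = 2·(10⁻⁷)·(6.659×10⁻⁸) / (0.116)³ = 8.532×10⁻¹² T.

B ≈ 8.53×10⁻¹² T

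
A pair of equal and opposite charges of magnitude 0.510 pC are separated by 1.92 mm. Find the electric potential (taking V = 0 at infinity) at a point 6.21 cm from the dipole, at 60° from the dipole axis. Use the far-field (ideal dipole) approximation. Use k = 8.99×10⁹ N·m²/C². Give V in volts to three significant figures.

Dipole moment p = qd = (5.10×10⁻¹³ C)(0.00192 m) = 9.792×10⁻¹⁶ C·m.
The dipole potential is V = kp cosθ / r².
V = (8.99×10⁹)(9.792×10⁻¹⁶)·cos60° / (0.0621)² = 0.001141 V.

V ≈ 0.00114 V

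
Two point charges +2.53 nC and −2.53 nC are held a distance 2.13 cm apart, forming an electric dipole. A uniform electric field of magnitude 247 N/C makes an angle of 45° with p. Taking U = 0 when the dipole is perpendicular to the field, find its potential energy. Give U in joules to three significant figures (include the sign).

Dipole moment p = qd = (2.53×10⁻⁹ C)(0.0213 m) = 5.389×10⁻¹¹ C·m.
U = −p·E = −pE cosθ.
U = −(5.389×10⁻¹¹)(247)·cos45° = -9.412×10⁻⁹ J.

U ≈ -9.41×10⁻⁹ J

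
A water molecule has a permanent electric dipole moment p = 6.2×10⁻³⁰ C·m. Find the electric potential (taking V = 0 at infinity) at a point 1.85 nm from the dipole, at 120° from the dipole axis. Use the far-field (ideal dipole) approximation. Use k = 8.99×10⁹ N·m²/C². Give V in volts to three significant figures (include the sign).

The dipole potential is V = kp cosθ / r².
V = (8.99×10⁹)(6.20×10⁻³⁰)·cos120° / (1.85×10⁻⁹)² = -0.008143 V.

V ≈ -0.00814 V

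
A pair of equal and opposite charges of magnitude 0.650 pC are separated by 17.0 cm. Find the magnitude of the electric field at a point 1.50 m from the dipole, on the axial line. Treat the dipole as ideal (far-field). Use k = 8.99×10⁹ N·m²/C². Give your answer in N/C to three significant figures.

Dipole moment p = qd = (6.50×10⁻¹³ C)(0.170 m) = 1.105×10⁻¹³ C·m.
On the dipole axis E = 2kp/r³.
E = 2·(8.99×10⁹)(1.105×10⁻¹³) / (1.50)³ = 5.887×10⁻⁴ N/C.

E ≈ 5.89×10⁻⁴ N/C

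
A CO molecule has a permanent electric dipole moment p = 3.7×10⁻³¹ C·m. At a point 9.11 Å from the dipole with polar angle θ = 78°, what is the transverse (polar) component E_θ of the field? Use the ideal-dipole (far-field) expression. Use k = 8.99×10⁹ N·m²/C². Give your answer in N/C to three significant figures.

E_θ ≈ 4.30×10⁶ N/C

For a dipole, E_θ = (kp sinθ)/r³.
kp/r³ = (8.99×10⁹)(3.70×10⁻³¹)/(9.11×10⁻¹⁰)³ = 4.400×10⁶ N/C.
E_θ = 4.400×10⁶·sin78° = 4.303×10⁶ N/C.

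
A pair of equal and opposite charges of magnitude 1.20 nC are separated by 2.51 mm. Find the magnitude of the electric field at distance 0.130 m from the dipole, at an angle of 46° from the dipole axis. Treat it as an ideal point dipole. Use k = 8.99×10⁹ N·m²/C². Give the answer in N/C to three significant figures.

E ≈ 19.3 N/C

Dipole moment p = qd = (1.20×10⁻⁹ C)(0.00251 m) = 3.012×10⁻¹² C·m.
At angle θ the dipole field magnitude is E = (kp/r³)·√(1 + 3cos²θ).
kp/r³ = (8.99×10⁹)(3.012×10⁻¹²) / (0.130)³ = 12.32 N/C.
√(1 + 3cos²46°) = √(1 + 3·0.4826) = √2.4477 ≈ 1.5645.
E ≈ 12.32 × 1.564 = 19.28 N/C.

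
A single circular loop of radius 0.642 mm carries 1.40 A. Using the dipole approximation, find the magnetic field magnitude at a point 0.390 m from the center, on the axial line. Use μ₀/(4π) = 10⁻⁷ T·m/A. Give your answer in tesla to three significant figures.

Magnetic moment m = IA = Iπa² = (1.40)·π·(6.42×10⁻⁴)² = 1.813×10⁻⁶ A·m².
On axis B = (μ₀/4π)·2m/r³.
B = 2·(10⁻⁷)·(1.813×10⁻⁶) / (0.390)³ = 6.113×10⁻¹² T.

B ≈ 6.11×10⁻¹² T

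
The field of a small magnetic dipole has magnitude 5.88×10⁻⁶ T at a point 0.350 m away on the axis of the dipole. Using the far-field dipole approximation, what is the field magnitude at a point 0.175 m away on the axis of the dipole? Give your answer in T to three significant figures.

Dipole fields scale as 1/r³ in the far field; the geometry is the same at both points.
B₂ = B₁ · (r₁/r₂)³ = 5.88×10⁻⁶ · (0.350/0.175)³.
(r₁/r₂)³ = (2)³ = 8.
B₂ ≈ 4.704×10⁻⁵ T.

B ≈ 4.70×10⁻⁵ T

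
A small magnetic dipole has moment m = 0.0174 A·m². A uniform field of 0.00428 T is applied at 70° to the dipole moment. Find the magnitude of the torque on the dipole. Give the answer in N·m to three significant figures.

τ ≈ 7.00×10⁻⁵ N·m

Torque on a magnetic dipole: τ = mB sinθ.
τ = (0.0174)(0.00428)·sin70° = 6.998×10⁻⁵ N·m.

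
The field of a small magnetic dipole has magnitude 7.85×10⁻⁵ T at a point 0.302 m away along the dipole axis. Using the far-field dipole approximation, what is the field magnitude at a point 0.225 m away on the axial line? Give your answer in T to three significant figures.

Dipole fields scale as 1/r³ in the far field; the geometry is the same at both points.
B₂ = B₁ · (r₁/r₂)³ = 7.85×10⁻⁵ · (0.302/0.225)³.
(r₁/r₂)³ = (1.342)³ = 2.418.
B₂ ≈ 1.898×10⁻⁴ T.

B ≈ 1.90×10⁻⁴ T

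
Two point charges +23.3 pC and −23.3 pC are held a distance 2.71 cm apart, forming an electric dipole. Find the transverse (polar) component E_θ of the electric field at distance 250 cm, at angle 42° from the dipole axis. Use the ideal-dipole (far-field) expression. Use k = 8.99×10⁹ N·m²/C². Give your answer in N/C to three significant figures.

Dipole moment p = qd = (2.33×10⁻¹¹ C)(0.0271 m) = 6.314×10⁻¹³ C·m.
For a dipole, E_θ = (kp sinθ)/r³.
kp/r³ = (8.99×10⁹)(6.314×10⁻¹³)/(2.50)³ = 3.633×10⁻⁴ N/C.
E_θ = 3.633×10⁻⁴·sin42° = 2.431×10⁻⁴ N/C.

E_θ ≈ 2.43×10⁻⁴ N/C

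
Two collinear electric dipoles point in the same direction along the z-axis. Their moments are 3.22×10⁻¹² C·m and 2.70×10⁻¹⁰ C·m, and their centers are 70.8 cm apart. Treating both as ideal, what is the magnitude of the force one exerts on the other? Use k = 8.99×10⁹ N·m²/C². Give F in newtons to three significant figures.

On-axis field of dipole 1 at distance r: E = 2kp₁/r³. Force on dipole 2 is F = p₂·dE/dr (gradient along axis).
dE/dr = −6kp₁/r⁴, so |F| = 6kp₁p₂/r⁴ (attractive for aligned moments).
F = 6(8.99×10⁹)(3.22×10⁻¹²)(2.70×10⁻¹⁰)/(0.708)⁴ = 1.866×10⁻¹⁰ N.

F ≈ 1.87×10⁻¹⁰ N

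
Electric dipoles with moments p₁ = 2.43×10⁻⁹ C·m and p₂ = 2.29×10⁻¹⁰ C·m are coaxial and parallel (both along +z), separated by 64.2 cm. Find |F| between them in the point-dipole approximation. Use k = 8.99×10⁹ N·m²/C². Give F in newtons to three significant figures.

F ≈ 1.77×10⁻⁷ N

On-axis field of dipole 1 at distance r: E = 2kp₁/r³. Force on dipole 2 is F = p₂·dE/dr (gradient along axis).
dE/dr = −6kp₁/r⁴, so |F| = 6kp₁p₂/r⁴ (attractive for aligned moments).
F = 6(8.99×10⁹)(2.43×10⁻⁹)(2.29×10⁻¹⁰)/(0.642)⁴ = 1.767×10⁻⁷ N.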